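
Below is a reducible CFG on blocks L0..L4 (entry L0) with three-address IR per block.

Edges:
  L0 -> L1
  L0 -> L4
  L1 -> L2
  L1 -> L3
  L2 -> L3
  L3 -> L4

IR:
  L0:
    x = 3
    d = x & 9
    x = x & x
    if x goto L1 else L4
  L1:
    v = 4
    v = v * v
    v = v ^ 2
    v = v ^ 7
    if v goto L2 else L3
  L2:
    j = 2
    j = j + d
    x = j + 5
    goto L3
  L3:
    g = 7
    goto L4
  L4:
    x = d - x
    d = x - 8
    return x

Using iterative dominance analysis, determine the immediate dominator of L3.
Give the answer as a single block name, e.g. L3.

Answer: L1

Derivation:
idom tree: L1←L0 L2←L1 L3←L1 L4←L0
Dom∩ at merges:
  L3: preds {L1,L2}: {L0,L1} ∩ {L0,L1,L2} = {L0,L1}; idom=L1
  L4: preds {L0,L3}: {L0} ∩ {L0,L1,L3} = {L0}; idom=L0

idom(L3) = L1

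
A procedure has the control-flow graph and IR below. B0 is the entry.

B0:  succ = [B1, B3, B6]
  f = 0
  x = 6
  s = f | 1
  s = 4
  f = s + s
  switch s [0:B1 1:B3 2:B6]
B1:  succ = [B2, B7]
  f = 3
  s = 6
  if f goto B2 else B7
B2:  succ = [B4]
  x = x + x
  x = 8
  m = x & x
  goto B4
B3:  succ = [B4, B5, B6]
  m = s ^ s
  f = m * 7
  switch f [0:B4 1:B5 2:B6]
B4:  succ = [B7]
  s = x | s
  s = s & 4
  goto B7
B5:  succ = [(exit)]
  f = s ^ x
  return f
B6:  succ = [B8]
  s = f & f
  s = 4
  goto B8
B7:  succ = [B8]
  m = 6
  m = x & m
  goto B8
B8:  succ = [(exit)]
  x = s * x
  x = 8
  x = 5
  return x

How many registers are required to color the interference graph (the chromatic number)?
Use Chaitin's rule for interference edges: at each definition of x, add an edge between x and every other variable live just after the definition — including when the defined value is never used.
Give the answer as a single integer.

Answer: 3

Derivation:
Block summaries:
  B0 def {f,s,x} use ∅
  B1 def {f,s} use ∅
  B2 def {m,x} use {x}
  B3 def {f,m} use {s}
  B4 def {s} use {s,x}
  B5 def {f} use {s,x}
  B6 def {s} use {f}
  B7 def {m} use {x}
  B8 def {x} use {s,x}

Backward fixpoint:
  live B0: ∅→{f,s,x}
  live B1: {x}→{s,x}
  live B2: {s,x}→{s,x}
  live B3: {s,x}→{f,s,x}
  live B4: {s,x}→{s,x}
  live B5: {s,x}→∅
  live B6: {f,x}→{s,x}
  live B7: {s,x}→{s,x}
  live B8: {s,x}→∅

Conflict graph:
  f↔{s,x}
  m↔{s,x}
  s↔{f,m,x}
  x↔{f,m,s}

Chromatic number:
  clique {f,s,x} ⇒ need ≥ 3
  assign f→r2 m→r2 s→r0 x→r1 — no edge inside a register ⇒ χ ≤ 3
  χ = 3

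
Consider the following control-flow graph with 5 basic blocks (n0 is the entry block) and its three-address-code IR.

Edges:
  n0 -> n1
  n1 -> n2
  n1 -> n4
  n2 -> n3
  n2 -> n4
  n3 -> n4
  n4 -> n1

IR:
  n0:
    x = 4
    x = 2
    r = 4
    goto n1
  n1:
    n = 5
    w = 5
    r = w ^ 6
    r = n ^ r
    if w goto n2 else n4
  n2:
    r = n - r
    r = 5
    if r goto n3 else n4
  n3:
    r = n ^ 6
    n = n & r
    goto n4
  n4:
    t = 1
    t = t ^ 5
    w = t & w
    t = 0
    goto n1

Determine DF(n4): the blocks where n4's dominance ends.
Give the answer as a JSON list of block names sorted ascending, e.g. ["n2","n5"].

idom tree: n1←n0 n2←n1 n3←n2 n4←n1
Dom∩ at merges:
  n1: preds {n0,n4}: {n0} ∩ {n0,n1,n4} = {n0}; idom=n0
  n4: preds {n1,n2,n3}: {n0,n1} ∩ {n0,n1,n2} ∩ {n0,n1,n2,n3} = {n0,n1}; idom=n1

DF walk-up:
  join n1 pred n0: · stop@n0
  join n1 pred n4: n4→n1 stop@n0
  join n4 pred n1: · stop@n1
  join n4 pred n2: n2 stop@n1
  join n4 pred n3: n3→n2 stop@n1
  DF(n0)=∅
  DF(n1)={n1}
  DF(n2)={n4}
  DF(n3)={n4}
  DF(n4)={n1}

DF(n4) = ["n1"]

Answer: ["n1"]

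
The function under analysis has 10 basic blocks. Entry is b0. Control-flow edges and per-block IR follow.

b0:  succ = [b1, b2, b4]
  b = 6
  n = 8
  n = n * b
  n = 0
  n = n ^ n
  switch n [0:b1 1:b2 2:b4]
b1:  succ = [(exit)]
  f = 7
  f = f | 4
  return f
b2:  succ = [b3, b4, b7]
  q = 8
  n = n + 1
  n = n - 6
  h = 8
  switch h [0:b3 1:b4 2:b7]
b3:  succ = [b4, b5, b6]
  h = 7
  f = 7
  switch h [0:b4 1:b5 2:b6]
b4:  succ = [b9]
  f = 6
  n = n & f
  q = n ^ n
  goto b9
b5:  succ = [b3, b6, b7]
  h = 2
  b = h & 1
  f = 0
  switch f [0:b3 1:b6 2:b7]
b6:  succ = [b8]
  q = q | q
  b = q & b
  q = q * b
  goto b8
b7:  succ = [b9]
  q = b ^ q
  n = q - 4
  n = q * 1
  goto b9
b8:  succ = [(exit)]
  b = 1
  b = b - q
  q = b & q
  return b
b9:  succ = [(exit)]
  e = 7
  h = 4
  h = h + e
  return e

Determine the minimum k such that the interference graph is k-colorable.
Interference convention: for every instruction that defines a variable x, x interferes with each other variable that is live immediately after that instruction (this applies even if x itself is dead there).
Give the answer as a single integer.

def/use:
  b0 def {b,n} use ∅
  b1 def {f} use ∅
  b2 def {h,n,q} use {n}
  b3 def {f,h} use ∅
  b4 def {f,n,q} use {n}
  b5 def {b,f,h} use ∅
  b6 def {b,q} use {b,q}
  b7 def {n,q} use {b,q}
  b8 def {b,q} use {q}
  b9 def {e,h} use ∅

Live sets:
  b0 li=∅ lo={b,n}
  b1 li=∅ lo=∅
  b2 li={b,n} lo={b,n,q}
  b3 li={b,n,q} lo={b,n,q}
  b4 li={n} lo=∅
  b5 li={n,q} lo={b,n,q}
  b6 li={b,q} lo={q}
  b7 li={b,q} lo=∅
  b8 li={q} lo=∅
  b9 li=∅ lo=∅

Interference:
  b: {f,h,n,q}
  e: {h}
  f: {b,h,n,q}
  h: {b,e,f,n,q}
  n: {b,f,h,q}
  q: {b,f,h,n}

Registers:
  lower bound: {b,f,h,n,q} mutually conflict ⇒ χ ≥ 5
  assign b→r1 e→r1 f→r2 h→r0 n→r3 q→r4 — no edge inside a register ⇒ χ ≤ 5
  χ = 5

Answer: 5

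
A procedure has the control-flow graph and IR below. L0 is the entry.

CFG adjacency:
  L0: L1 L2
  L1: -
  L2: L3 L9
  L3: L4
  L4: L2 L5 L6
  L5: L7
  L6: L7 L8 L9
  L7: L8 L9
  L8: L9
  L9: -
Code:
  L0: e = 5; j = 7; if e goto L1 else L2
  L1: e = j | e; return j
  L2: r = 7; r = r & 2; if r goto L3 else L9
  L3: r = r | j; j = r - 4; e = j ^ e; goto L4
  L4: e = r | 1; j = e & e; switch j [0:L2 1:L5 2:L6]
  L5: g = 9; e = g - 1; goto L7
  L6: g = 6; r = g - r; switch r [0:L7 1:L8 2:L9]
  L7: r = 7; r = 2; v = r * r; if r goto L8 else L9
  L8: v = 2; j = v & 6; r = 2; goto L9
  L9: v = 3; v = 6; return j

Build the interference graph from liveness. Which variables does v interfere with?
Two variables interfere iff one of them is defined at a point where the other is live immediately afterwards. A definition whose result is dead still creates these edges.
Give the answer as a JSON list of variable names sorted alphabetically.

def/use:
  L0: {e,j} / ∅
  L1: {e} / {e,j}
  L2: {r} / ∅
  L3: {e,j,r} / {e,j,r}
  L4: {e,j} / {r}
  L5: {e,g} / ∅
  L6: {g,r} / {r}
  L7: {r,v} / ∅
  L8: {j,r,v} / ∅
  L9: {v} / {j}

Live sets:
  live L0: ∅→{e,j}
  live L1: {e,j}→∅
  live L2: {e,j}→{e,j,r}
  live L3: {e,j,r}→{r}
  live L4: {r}→{e,j,r}
  live L5: {j}→{j}
  live L6: {j,r}→{j}
  live L7: {j}→{j}
  live L8: ∅→{j}
  live L9: {j}→∅

Conflict graph:
  e↔{j,r}
  g↔{j,r}
  j↔{e,g,r,v}
  r↔{e,g,j,v}
  v↔{j,r}

N(v) = ["j", "r"]

Answer: ["j", "r"]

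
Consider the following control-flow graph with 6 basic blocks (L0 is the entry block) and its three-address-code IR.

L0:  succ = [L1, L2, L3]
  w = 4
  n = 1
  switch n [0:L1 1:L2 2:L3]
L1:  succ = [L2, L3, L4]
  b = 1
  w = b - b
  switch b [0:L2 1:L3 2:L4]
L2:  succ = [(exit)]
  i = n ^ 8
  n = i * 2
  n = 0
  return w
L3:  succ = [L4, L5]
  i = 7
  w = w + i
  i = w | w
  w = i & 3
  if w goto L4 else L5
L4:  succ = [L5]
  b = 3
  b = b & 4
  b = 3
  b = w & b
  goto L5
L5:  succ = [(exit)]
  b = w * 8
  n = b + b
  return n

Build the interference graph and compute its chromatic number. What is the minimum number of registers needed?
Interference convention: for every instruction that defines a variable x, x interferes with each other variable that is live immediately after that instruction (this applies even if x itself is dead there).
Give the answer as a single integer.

Answer: 3

Analysis:
Per-block:
  L0: def={n,w} ue=∅
  L1: def={b,w} ue=∅
  L2: def={i,n} ue={n,w}
  L3: def={i,w} ue={w}
  L4: def={b} ue={w}
  L5: def={b,n} ue={w}

Liveness:
  L0 li=∅ lo={n,w}
  L1 li={n} lo={n,w}
  L2 li={n,w} lo=∅
  L3 li={w} lo={w}
  L4 li={w} lo={w}
  L5 li={w} lo=∅

Interfere edges:
  b: {n,w}
  i: {w}
  n: {b,w}
  w: {b,i,n}

Registers:
  {b,n,w} pairwise interfere (3-clique) ⇒ χ ≥ 3
  assign b→r1 i→r1 n→r2 w→r0 — no edge inside a register ⇒ χ ≤ 3
  χ = 3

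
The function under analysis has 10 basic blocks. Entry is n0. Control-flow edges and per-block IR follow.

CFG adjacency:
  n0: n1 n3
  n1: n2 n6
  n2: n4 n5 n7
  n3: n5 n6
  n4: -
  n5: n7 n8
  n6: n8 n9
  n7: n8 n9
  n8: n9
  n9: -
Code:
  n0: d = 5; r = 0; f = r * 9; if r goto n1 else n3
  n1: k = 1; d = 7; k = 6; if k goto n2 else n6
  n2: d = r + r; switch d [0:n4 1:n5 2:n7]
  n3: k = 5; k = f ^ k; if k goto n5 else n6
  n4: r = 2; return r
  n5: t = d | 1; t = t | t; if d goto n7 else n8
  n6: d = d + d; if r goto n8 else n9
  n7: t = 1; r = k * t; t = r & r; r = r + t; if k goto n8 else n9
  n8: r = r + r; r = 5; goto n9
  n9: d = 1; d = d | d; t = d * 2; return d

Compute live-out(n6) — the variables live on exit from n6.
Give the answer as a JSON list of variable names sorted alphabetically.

Answer: ["r"]

Derivation:
Per-block:
  n0: def={d,f,r} ue=∅
  n1: def={d,k} ue=∅
  n2: def={d} ue={r}
  n3: def={k} ue={f}
  n4: def={r} ue=∅
  n5: def={t} ue={d}
  n6: def={d} ue={d,r}
  n7: def={r,t} ue={k}
  n8: def={r} ue={r}
  n9: def={d,t} ue=∅

Backward fixpoint:
  n0: in=∅ out={d,f,r}
  n1: in={r} out={d,k,r}
  n2: in={k,r} out={d,k,r}
  n3: in={d,f,r} out={d,k,r}
  n4: in=∅ out=∅
  n5: in={d,k,r} out={k,r}
  n6: in={d,r} out={r}
  n7: in={k} out={r}
  n8: in={r} out=∅
  n9: in=∅ out=∅

live-out(n6) = ["r"]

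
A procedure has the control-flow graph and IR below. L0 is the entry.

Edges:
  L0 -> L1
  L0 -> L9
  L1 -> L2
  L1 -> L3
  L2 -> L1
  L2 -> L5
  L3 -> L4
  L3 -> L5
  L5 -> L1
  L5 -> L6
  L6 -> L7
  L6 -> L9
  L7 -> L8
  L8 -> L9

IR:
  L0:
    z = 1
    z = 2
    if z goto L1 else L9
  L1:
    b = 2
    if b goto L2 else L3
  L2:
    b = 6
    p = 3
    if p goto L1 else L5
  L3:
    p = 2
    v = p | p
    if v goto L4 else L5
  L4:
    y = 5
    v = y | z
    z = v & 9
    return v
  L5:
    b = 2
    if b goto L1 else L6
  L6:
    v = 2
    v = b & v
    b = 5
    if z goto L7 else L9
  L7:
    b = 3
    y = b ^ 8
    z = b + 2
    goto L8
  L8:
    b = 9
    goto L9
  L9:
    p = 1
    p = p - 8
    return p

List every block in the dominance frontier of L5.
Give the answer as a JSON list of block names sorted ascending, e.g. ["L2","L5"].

idom tree: L1←L0 L2←L1 L3←L1 L4←L3 L5←L1 L6←L5 L7←L6 L8←L7 L9←L0
Join-block Dom:
  L1: preds {L0,L2,L5}: {L0} ∩ {L0,L1,L2} ∩ {L0,L1,L5} = {L0}; idom=L0
  L5: preds {L2,L3}: {L0,L1,L2} ∩ {L0,L1,L3} = {L0,L1}; idom=L1
  L9: preds {L0,L6,L8}: {L0} ∩ {L0,L1,L5,L6} ∩ {L0,L1,L5,L6,L7,L8} = {L0}; idom=L0

DF walk-up:
  join L1 pred L0: · stop@L0
  join L1 pred L2: L2→L1 stop@L0
  join L1 pred L5: L5→L1 stop@L0
  join L5 pred L2: L2 stop@L1
  join L5 pred L3: L3 stop@L1
  join L9 pred L0: · stop@L0
  join L9 pred L6: L6→L5→L1 stop@L0
  join L9 pred L8: L8→L7→L6→L5→L1 stop@L0
  DF(L0)=∅
  DF(L1)={L1,L9}
  DF(L2)={L1,L5}
  DF(L3)={L5}
  DF(L4)=∅
  DF(L5)={L1,L9}
  DF(L6)={L9}
  DF(L7)={L9}
  DF(L8)={L9}
  DF(L9)=∅

DF(L5) = ["L1", "L9"]

Answer: ["L1", "L9"]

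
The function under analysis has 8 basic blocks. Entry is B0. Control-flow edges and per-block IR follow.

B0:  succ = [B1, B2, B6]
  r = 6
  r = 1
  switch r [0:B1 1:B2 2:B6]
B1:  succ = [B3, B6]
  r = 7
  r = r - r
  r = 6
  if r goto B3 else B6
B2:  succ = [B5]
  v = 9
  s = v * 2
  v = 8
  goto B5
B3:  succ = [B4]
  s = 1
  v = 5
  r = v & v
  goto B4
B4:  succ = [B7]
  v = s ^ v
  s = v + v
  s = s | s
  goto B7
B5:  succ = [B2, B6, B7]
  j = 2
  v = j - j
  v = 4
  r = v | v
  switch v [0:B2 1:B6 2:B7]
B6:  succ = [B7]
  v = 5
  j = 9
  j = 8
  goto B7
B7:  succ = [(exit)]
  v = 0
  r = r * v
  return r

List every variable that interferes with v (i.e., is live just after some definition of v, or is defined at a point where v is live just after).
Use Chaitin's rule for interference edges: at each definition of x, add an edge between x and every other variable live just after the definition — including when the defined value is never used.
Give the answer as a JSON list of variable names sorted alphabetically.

Answer: ["r", "s"]

Working:
Block summaries:
  B0: def={r} ue=∅
  B1: def={r} ue=∅
  B2: def={s,v} ue=∅
  B3: def={r,s,v} ue=∅
  B4: def={s,v} ue={s,v}
  B5: def={j,r,v} ue=∅
  B6: def={j,v} ue=∅
  B7: def={r,v} ue={r}

Liveness:
  B0 li=∅ lo={r}
  B1 li=∅ lo={r}
  B2 li=∅ lo=∅
  B3 li=∅ lo={r,s,v}
  B4 li={r,s,v} lo={r}
  B5 li=∅ lo={r}
  B6 li={r} lo={r}
  B7 li={r} lo=∅

Interfere edges:
  j↔{r}
  r↔{j,s,v}
  s↔{r,v}
  v↔{r,s}

N(v) = ["r", "s"]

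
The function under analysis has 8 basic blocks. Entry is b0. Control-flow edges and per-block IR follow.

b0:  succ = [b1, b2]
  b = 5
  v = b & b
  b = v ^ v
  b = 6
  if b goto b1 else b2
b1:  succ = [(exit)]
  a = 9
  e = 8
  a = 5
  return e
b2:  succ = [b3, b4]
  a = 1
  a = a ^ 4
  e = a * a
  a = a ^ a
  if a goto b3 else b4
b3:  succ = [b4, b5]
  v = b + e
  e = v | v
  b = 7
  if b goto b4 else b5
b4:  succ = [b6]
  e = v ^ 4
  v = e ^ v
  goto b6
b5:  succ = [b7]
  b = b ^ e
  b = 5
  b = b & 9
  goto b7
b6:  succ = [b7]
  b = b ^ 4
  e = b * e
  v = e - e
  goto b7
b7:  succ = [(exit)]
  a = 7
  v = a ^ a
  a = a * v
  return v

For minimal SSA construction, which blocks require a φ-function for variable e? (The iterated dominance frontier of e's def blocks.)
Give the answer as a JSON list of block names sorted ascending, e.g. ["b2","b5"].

Answer: ["b4", "b7"]

Working:
idom tree: b1←b0 b2←b0 b3←b2 b4←b2 b5←b3 b6←b4 b7←b2
Dom at joins:
  b4: preds {b2,b3}: {b0,b2} ∩ {b0,b2,b3} = {b0,b2}; idom=b2
  b7: preds {b5,b6}: {b0,b2,b3,b5} ∩ {b0,b2,b4,b6} = {b0,b2}; idom=b2

DF derivation:
  b4←b2: walk · to b2
  b4←b3: walk b3 to b2
  b7←b5: walk b5→b3 to b2
  b7←b6: walk b6→b4 to b2
  b0: DF=∅
  b1: DF=∅
  b2: DF=∅
  b3: DF={b4,b7}
  b4: DF={b7}
  b5: DF={b7}
  b6: DF={b7}
  b7: DF=∅

φ for e: defs {b1,b2,b3,b4,b6}
  DF⁺ = {b4,b7}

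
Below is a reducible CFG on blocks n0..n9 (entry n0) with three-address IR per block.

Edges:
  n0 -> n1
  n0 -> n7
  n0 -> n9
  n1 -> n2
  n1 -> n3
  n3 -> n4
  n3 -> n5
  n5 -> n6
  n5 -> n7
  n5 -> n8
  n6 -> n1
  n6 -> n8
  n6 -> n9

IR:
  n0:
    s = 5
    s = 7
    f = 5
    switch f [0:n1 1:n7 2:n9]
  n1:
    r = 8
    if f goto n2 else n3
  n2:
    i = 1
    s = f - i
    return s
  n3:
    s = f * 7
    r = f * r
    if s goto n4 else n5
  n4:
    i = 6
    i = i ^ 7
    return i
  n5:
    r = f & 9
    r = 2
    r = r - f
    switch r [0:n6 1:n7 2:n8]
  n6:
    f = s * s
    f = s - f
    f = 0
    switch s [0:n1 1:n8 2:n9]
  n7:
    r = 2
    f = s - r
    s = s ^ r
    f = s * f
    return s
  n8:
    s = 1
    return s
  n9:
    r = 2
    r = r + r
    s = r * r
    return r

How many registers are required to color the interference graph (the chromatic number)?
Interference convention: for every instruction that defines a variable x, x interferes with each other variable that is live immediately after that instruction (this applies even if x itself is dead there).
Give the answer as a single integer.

Answer: 3

Derivation:
def/use:
  n0: {f,s} / ∅
  n1: {r} / {f}
  n2: {i,s} / {f}
  n3: {r,s} / {f,r}
  n4: {i} / ∅
  n5: {r} / {f}
  n6: {f} / {s}
  n7: {f,r,s} / {s}
  n8: {s} / ∅
  n9: {r,s} / ∅

Liveness:
  n0 li=∅ lo={f,s}
  n1 li={f} lo={f,r}
  n2 li={f} lo=∅
  n3 li={f,r} lo={f,s}
  n4 li=∅ lo=∅
  n5 li={f,s} lo={s}
  n6 li={s} lo={f}
  n7 li={s} lo=∅
  n8 li=∅ lo=∅
  n9 li=∅ lo=∅

Conflict graph:
  f↔{i,r,s}
  i↔{f}
  r↔{f,s}
  s↔{f,r}

Registers:
  lower bound: {f,r,s} mutually conflict ⇒ χ ≥ 3
  assign f→R0 i→R1 r→R1 s→R2 — no edge inside a register ⇒ χ ≤ 3
  χ = 3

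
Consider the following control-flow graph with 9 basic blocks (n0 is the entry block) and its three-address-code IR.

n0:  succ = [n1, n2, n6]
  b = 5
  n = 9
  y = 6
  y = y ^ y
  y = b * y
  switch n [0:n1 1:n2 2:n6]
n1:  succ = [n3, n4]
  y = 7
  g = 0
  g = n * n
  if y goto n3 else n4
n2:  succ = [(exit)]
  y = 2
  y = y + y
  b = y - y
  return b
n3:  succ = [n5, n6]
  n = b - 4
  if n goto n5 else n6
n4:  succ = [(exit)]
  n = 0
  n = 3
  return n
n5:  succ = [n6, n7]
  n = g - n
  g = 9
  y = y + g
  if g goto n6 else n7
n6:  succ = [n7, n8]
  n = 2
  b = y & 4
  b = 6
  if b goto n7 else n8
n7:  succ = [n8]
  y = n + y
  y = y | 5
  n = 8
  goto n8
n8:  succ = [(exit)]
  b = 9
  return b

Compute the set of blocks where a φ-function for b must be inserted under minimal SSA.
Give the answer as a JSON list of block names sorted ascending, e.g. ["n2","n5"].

idom tree: n1←n0 n2←n0 n3←n1 n4←n1 n5←n3 n6←n0 n7←n0 n8←n0
Dom∩ at merges:
  n6: preds {n0,n3,n5}: {n0} ∩ {n0,n1,n3} ∩ {n0,n1,n3,n5} = {n0}; idom=n0
  n7: preds {n5,n6}: {n0,n1,n3,n5} ∩ {n0,n6} = {n0}; idom=n0
  n8: preds {n6,n7}: {n0,n6} ∩ {n0,n7} = {n0}; idom=n0

DF derivation:
  n6←n0: walk · to n0
  n6←n3: walk n3→n1 to n0
  n6←n5: walk n5→n3→n1 to n0
  n7←n5: walk n5→n3→n1 to n0
  n7←n6: walk n6 to n0
  n8←n6: walk n6 to n0
  n8←n7: walk n7 to n0
  n0: DF=∅
  n1: DF={n6,n7}
  n2: DF=∅
  n3: DF={n6,n7}
  n4: DF=∅
  n5: DF={n6,n7}
  n6: DF={n7,n8}
  n7: DF={n8}
  n8: DF=∅

φ for b: defs {n0,n2,n6,n8}
  DF⁺ = {n7,n8}

Answer: ["n7", "n8"]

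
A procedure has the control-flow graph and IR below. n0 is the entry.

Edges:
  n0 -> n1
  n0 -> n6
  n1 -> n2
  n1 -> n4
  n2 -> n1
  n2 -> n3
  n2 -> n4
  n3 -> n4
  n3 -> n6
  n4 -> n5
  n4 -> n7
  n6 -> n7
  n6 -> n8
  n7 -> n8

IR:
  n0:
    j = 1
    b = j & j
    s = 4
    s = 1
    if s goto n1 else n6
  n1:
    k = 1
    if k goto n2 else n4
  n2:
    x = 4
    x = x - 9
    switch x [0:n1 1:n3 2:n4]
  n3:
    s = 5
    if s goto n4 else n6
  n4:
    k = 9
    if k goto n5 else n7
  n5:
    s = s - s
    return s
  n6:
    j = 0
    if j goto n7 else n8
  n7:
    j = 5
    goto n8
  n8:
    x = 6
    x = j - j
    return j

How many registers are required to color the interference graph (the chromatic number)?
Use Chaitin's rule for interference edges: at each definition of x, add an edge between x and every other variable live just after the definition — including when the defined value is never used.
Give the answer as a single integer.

Answer: 2

Analysis:
Per-block:
  n0 def {b,j,s} use ∅
  n1 def {k} use ∅
  n2 def {x} use ∅
  n3 def {s} use ∅
  n4 def {k} use ∅
  n5 def {s} use {s}
  n6 def {j} use ∅
  n7 def {j} use ∅
  n8 def {x} use {j}

Live sets:
  n0 li=∅ lo={s}
  n1 li={s} lo={s}
  n2 li={s} lo={s}
  n3 li=∅ lo={s}
  n4 li={s} lo={s}
  n5 li={s} lo=∅
  n6 li=∅ lo={j}
  n7 li=∅ lo={j}
  n8 li={j} lo=∅

Interfere edges:
  b↔∅
  j↔{x}
  k↔{s}
  s↔{k,x}
  x↔{j,s}

Registers:
  {j,x} pairwise interfere (2-clique) ⇒ χ ≥ 2
  assign b→r0 j→r0 k→r1 s→r0 x→r1 — no edge inside a register ⇒ χ ≤ 2
  χ = 2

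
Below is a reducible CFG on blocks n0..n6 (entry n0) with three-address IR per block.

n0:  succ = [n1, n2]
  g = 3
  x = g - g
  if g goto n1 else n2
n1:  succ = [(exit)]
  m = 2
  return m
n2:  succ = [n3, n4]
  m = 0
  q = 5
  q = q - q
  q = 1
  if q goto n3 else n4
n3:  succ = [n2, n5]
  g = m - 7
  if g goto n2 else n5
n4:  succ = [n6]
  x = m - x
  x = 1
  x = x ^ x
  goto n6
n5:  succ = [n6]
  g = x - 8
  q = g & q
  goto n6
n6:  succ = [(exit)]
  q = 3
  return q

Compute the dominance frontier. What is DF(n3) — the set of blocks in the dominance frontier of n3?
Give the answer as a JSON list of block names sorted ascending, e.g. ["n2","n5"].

Answer: ["n2", "n6"]

Derivation:
idom tree: n1←n0 n2←n0 n3←n2 n4←n2 n5←n3 n6←n2
Dom∩ at merges:
  n2: preds {n0,n3}: {n0} ∩ {n0,n2,n3} = {n0}; idom=n0
  n6: preds {n4,n5}: {n0,n2,n4} ∩ {n0,n2,n3,n5} = {n0,n2}; idom=n2

DF derivation:
  join n2 pred n0: · stop@n0
  join n2 pred n3: n3→n2 stop@n0
  join n6 pred n4: n4 stop@n2
  join n6 pred n5: n5→n3 stop@n2
  n0 → ∅
  n1 → ∅
  n2 → {n2}
  n3 → {n2,n6}
  n4 → {n6}
  n5 → {n6}
  n6 → ∅

DF(n3) = ["n2", "n6"]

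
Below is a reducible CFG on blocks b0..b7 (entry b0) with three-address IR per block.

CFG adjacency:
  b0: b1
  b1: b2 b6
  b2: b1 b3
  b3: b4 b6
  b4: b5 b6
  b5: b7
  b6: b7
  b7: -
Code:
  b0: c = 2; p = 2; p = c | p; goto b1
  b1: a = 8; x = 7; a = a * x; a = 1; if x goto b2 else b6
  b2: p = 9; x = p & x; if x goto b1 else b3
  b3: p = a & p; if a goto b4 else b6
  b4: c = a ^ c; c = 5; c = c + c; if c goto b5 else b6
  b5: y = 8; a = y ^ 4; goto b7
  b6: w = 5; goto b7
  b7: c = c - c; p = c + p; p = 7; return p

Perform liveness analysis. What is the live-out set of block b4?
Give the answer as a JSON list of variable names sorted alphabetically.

Block summaries:
  b0: {c,p} / ∅
  b1: {a,x} / ∅
  b2: {p,x} / {x}
  b3: {p} / {a,p}
  b4: {c} / {a,c}
  b5: {a,y} / ∅
  b6: {w} / ∅
  b7: {c,p} / {c,p}

Live sets:
  b0 li=∅ lo={c,p}
  b1 li={c,p} lo={a,c,p,x}
  b2 li={a,c,x} lo={a,c,p}
  b3 li={a,c,p} lo={a,c,p}
  b4 li={a,c,p} lo={c,p}
  b5 li={c,p} lo={c,p}
  b6 li={c,p} lo={c,p}
  b7 li={c,p} lo=∅

live-out(b4) = ["c", "p"]

Answer: ["c", "p"]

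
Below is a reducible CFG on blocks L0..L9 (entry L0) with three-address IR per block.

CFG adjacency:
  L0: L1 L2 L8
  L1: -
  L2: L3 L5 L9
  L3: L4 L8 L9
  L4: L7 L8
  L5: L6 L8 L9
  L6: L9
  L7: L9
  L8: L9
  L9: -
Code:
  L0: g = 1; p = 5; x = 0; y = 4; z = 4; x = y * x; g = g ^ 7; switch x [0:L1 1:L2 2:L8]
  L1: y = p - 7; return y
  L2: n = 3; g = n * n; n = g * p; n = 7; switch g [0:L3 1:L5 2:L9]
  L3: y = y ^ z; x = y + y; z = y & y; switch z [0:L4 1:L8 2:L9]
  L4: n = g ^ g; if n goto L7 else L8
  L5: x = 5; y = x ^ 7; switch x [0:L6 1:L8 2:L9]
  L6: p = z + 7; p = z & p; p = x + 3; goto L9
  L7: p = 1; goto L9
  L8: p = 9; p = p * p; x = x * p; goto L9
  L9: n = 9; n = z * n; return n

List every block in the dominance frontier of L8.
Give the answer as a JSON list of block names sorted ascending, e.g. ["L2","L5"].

Answer: ["L9"]

Working:
idom tree: L1←L0 L2←L0 L3←L2 L4←L3 L5←L2 L6←L5 L7←L4 L8←L0 L9←L0
Dom at joins:
  L8: preds {L0,L3,L4,L5}: {L0} ∩ {L0,L2,L3} ∩ {L0,L2,L3,L4} ∩ {L0,L2,L5} = {L0}; idom=L0
  L9: preds {L2,L3,L5,L6,L7,L8}: {L0,L2} ∩ {L0,L2,L3} ∩ {L0,L2,L5} ∩ {L0,L2,L5,L6} ∩ {L0,L2,L3,L4,L7} ∩ {L0,L8} = {L0}; idom=L0

DF derivation:
  join L8 pred L0: · stop@L0
  join L8 pred L3: L3→L2 stop@L0
  join L8 pred L4: L4→L3→L2 stop@L0
  join L8 pred L5: L5→L2 stop@L0
  join L9 pred L2: L2 stop@L0
  join L9 pred L3: L3→L2 stop@L0
  join L9 pred L5: L5→L2 stop@L0
  join L9 pred L6: L6→L5→L2 stop@L0
  join L9 pred L7: L7→L4→L3→L2 stop@L0
  join L9 pred L8: L8 stop@L0
  L0 → ∅
  L1 → ∅
  L2 → {L8,L9}
  L3 → {L8,L9}
  L4 → {L8,L9}
  L5 → {L8,L9}
  L6 → {L9}
  L7 → {L9}
  L8 → {L9}
  L9 → ∅

DF(L8) = ["L9"]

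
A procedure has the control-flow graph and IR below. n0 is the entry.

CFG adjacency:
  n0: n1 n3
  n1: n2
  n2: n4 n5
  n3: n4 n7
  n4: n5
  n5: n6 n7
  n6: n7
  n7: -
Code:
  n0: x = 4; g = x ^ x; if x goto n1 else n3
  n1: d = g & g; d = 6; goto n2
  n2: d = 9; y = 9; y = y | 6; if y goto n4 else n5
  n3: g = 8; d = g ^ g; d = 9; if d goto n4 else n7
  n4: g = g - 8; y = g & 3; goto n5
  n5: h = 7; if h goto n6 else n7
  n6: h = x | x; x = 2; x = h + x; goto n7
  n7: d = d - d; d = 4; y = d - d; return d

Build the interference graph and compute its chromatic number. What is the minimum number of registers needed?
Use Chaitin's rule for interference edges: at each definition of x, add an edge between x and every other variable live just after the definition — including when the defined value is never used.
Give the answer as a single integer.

Per-block:
  n0: def={g,x} ue=∅
  n1: def={d} ue={g}
  n2: def={d,y} ue=∅
  n3: def={d,g} ue=∅
  n4: def={g,y} ue={g}
  n5: def={h} ue=∅
  n6: def={h,x} ue={x}
  n7: def={d,y} ue={d}

Liveness:
  live n0: ∅→{g,x}
  live n1: {g,x}→{g,x}
  live n2: {g,x}→{d,g,x}
  live n3: {x}→{d,g,x}
  live n4: {d,g,x}→{d,x}
  live n5: {d,x}→{d,x}
  live n6: {d,x}→{d}
  live n7: {d}→∅

Interfere edges:
  d: {g,h,x,y}
  g: {d,x,y}
  h: {d,x}
  x: {d,g,h,y}
  y: {d,g,x}

Colouring:
  lower bound: {d,g,x,y} mutually conflict ⇒ χ ≥ 4
  assign d→R0 g→R2 h→R2 x→R1 y→R3 — no edge inside a register ⇒ χ ≤ 4
  χ = 4

Answer: 4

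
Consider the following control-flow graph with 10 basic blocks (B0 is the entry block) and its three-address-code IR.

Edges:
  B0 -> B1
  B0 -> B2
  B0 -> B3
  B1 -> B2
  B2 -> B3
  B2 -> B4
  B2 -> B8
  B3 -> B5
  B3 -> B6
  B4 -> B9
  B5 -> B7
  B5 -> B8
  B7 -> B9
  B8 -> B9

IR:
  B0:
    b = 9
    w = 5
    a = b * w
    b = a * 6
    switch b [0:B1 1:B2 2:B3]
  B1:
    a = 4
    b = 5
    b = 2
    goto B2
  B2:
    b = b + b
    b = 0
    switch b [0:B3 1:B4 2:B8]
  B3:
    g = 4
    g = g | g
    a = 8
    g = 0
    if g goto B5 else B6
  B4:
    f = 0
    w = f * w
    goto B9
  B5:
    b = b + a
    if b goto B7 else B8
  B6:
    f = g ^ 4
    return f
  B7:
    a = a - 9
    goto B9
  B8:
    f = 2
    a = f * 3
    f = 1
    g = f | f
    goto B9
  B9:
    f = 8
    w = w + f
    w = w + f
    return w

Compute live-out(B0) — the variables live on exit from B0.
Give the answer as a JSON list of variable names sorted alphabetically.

Answer: ["b", "w"]

Derivation:
Per-block:
  B0: {a,b,w} / ∅
  B1: {a,b} / ∅
  B2: {b} / {b}
  B3: {a,g} / ∅
  B4: {f,w} / {w}
  B5: {b} / {a,b}
  B6: {f} / {g}
  B7: {a} / {a}
  B8: {a,f,g} / ∅
  B9: {f,w} / {w}

Liveness:
  live B0: ∅→{b,w}
  live B1: {w}→{b,w}
  live B2: {b,w}→{b,w}
  live B3: {b,w}→{a,b,g,w}
  live B4: {w}→{w}
  live B5: {a,b,w}→{a,w}
  live B6: {g}→∅
  live B7: {a,w}→{w}
  live B8: {w}→{w}
  live B9: {w}→∅

live-out(B0) = ["b", "w"]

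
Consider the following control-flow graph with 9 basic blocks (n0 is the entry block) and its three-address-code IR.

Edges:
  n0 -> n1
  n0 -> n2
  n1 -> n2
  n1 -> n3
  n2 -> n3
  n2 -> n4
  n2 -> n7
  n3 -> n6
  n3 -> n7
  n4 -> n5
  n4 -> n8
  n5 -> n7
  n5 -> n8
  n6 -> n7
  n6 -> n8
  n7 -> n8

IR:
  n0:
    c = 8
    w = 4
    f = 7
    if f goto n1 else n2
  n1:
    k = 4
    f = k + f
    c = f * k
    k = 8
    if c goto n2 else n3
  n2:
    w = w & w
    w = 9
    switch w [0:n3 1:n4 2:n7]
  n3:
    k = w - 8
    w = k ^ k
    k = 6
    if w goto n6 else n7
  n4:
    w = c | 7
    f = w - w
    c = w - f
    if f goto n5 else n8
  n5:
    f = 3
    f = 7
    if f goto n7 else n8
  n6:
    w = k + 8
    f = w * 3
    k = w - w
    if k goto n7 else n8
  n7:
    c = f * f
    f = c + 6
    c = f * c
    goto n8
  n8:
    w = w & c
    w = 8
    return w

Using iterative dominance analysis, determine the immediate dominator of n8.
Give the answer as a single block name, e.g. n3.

Answer: n0

Derivation:
idom tree: n1←n0 n2←n0 n3←n0 n4←n2 n5←n4 n6←n3 n7←n0 n8←n0
Dom∩ at merges:
  n2: preds {n0,n1}: {n0} ∩ {n0,n1} = {n0}; idom=n0
  n3: preds {n1,n2}: {n0,n1} ∩ {n0,n2} = {n0}; idom=n0
  n7: preds {n2,n3,n5,n6}: {n0,n2} ∩ {n0,n3} ∩ {n0,n2,n4,n5} ∩ {n0,n3,n6} = {n0}; idom=n0
  n8: preds {n4,n5,n6,n7}: {n0,n2,n4} ∩ {n0,n2,n4,n5} ∩ {n0,n3,n6} ∩ {n0,n7} = {n0}; idom=n0

idom(n8) = n0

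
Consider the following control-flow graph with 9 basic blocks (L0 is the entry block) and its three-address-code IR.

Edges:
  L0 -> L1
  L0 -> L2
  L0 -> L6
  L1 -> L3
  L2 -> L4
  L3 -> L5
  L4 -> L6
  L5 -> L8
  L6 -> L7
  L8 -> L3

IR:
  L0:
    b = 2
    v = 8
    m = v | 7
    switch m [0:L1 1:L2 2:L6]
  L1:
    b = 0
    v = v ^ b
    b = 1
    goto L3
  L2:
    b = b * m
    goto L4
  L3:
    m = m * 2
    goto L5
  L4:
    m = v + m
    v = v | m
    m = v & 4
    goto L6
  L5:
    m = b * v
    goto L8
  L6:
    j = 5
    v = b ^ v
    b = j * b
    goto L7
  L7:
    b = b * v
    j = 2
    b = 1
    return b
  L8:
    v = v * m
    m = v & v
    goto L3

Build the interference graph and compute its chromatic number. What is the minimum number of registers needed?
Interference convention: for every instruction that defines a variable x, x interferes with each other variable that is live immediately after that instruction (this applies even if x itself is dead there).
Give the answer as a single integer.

def/use:
  L0 def {b,m,v} use ∅
  L1 def {b,v} use {v}
  L2 def {b} use {b,m}
  L3 def {m} use {m}
  L4 def {m,v} use {m,v}
  L5 def {m} use {b,v}
  L6 def {b,j,v} use {b,v}
  L7 def {b,j} use {b,v}
  L8 def {m,v} use {m,v}

Backward fixpoint:
  L0 li=∅ lo={b,m,v}
  L1 li={m,v} lo={b,m,v}
  L2 li={b,m,v} lo={b,m,v}
  L3 li={b,m,v} lo={b,v}
  L4 li={b,m,v} lo={b,v}
  L5 li={b,v} lo={b,m,v}
  L6 li={b,v} lo={b,v}
  L7 li={b,v} lo=∅
  L8 li={b,m,v} lo={b,m,v}

Interference:
  b — {j,m,v}
  j — {b,v}
  m — {b,v}
  v — {b,j,m}

Registers:
  {b,j,v} pairwise interfere (3-clique) ⇒ χ ≥ 3
  assign b→r0 j→r2 m→r2 v→r1 — no edge inside a register ⇒ χ ≤ 3
  χ = 3

Answer: 3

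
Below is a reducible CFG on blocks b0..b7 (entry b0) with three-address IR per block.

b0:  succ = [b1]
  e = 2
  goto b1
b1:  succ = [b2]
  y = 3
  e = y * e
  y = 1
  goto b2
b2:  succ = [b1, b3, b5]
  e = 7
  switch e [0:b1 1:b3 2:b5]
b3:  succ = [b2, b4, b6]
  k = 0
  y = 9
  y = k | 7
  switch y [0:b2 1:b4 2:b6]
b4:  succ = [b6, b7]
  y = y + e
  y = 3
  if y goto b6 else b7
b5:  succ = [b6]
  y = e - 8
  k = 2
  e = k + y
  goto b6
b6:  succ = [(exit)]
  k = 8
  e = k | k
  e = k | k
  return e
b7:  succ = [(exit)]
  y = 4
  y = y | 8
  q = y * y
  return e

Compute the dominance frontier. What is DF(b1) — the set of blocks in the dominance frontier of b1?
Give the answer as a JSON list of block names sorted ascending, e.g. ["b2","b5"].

idom tree: b1←b0 b2←b1 b3←b2 b4←b3 b5←b2 b6←b2 b7←b4
Dom∩ at merges:
  b1: preds {b0,b2}: {b0} ∩ {b0,b1,b2} = {b0}; idom=b0
  b2: preds {b1,b3}: {b0,b1} ∩ {b0,b1,b2,b3} = {b0,b1}; idom=b1
  b6: preds {b3,b4,b5}: {b0,b1,b2,b3} ∩ {b0,b1,b2,b3,b4} ∩ {b0,b1,b2,b5} = {b0,b1,b2}; idom=b2

DF walk-up:
  b1←b0: walk · to b0
  b1←b2: walk b2→b1 to b0
  b2←b1: walk · to b1
  b2←b3: walk b3→b2 to b1
  b6←b3: walk b3 to b2
  b6←b4: walk b4→b3 to b2
  b6←b5: walk b5 to b2
  b0 → ∅
  b1 → {b1}
  b2 → {b1,b2}
  b3 → {b2,b6}
  b4 → {b6}
  b5 → {b6}
  b6 → ∅
  b7 → ∅

DF(b1) = ["b1"]

Answer: ["b1"]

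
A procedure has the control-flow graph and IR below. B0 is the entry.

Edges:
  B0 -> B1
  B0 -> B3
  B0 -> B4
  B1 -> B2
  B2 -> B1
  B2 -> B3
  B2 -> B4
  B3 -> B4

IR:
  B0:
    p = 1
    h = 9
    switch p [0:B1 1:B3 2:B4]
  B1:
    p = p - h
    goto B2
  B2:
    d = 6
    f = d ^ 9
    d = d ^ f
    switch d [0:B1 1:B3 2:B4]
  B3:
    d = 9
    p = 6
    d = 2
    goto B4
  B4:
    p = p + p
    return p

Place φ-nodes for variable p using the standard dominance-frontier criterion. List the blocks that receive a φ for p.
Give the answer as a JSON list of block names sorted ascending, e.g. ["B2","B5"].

Answer: ["B1", "B3", "B4"]

Derivation:
idom tree: B1←B0 B2←B1 B3←B0 B4←B0
Dom∩ at merges:
  B1: preds {B0,B2}: {B0} ∩ {B0,B1,B2} = {B0}; idom=B0
  B3: preds {B0,B2}: {B0} ∩ {B0,B1,B2} = {B0}; idom=B0
  B4: preds {B0,B2,B3}: {B0} ∩ {B0,B1,B2} ∩ {B0,B3} = {B0}; idom=B0

Frontier:
  B1←B0: walk · to B0
  B1←B2: walk B2→B1 to B0
  B3←B0: walk · to B0
  B3←B2: walk B2→B1 to B0
  B4←B0: walk · to B0
  B4←B2: walk B2→B1 to B0
  B4←B3: walk B3 to B0
  DF(B0)=∅
  DF(B1)={B1,B3,B4}
  DF(B2)={B1,B3,B4}
  DF(B3)={B4}
  DF(B4)=∅

φ for p: defs {B0,B1,B3,B4}
  DF⁺ = {B1,B3,B4}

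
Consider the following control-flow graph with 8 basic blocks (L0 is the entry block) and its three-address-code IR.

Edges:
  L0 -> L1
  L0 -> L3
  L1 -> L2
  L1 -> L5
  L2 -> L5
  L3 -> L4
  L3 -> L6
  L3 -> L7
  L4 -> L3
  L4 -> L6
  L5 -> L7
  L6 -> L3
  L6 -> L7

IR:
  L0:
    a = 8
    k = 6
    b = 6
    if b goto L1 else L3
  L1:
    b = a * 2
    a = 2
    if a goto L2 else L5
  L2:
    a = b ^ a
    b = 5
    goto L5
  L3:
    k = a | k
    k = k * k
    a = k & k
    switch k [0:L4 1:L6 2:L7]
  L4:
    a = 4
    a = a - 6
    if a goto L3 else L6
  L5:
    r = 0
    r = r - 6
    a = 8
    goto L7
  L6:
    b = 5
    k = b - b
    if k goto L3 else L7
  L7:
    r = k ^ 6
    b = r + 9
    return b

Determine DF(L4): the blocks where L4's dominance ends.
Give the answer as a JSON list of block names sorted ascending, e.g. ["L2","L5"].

idom tree: L1←L0 L2←L1 L3←L0 L4←L3 L5←L1 L6←L3 L7←L0
Dom∩ at merges:
  L3: preds {L0,L4,L6}: {L0} ∩ {L0,L3,L4} ∩ {L0,L3,L6} = {L0}; idom=L0
  L5: preds {L1,L2}: {L0,L1} ∩ {L0,L1,L2} = {L0,L1}; idom=L1
  L6: preds {L3,L4}: {L0,L3} ∩ {L0,L3,L4} = {L0,L3}; idom=L3
  L7: preds {L3,L5,L6}: {L0,L3} ∩ {L0,L1,L5} ∩ {L0,L3,L6} = {L0}; idom=L0

Frontier:
  L3←L0: walk · to L0
  L3←L4: walk L4→L3 to L0
  L3←L6: walk L6→L3 to L0
  L5←L1: walk · to L1
  L5←L2: walk L2 to L1
  L6←L3: walk · to L3
  L6←L4: walk L4 to L3
  L7←L3: walk L3 to L0
  L7←L5: walk L5→L1 to L0
  L7←L6: walk L6→L3 to L0
  DF(L0)=∅
  DF(L1)={L7}
  DF(L2)={L5}
  DF(L3)={L3,L7}
  DF(L4)={L3,L6}
  DF(L5)={L7}
  DF(L6)={L3,L7}
  DF(L7)=∅

DF(L4) = ["L3", "L6"]

Answer: ["L3", "L6"]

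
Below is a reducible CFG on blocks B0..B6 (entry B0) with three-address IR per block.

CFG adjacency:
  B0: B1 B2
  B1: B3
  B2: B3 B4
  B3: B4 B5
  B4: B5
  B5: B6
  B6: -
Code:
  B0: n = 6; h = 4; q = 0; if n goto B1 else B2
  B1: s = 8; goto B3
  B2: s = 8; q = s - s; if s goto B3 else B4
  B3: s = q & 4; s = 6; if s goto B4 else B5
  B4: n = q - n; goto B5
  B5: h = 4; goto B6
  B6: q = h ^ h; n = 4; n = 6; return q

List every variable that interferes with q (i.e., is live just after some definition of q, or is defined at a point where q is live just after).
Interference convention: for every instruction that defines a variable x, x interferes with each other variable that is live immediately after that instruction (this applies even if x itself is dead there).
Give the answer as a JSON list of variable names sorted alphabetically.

Block summaries:
  B0: {h,n,q} / ∅
  B1: {s} / ∅
  B2: {q,s} / ∅
  B3: {s} / {q}
  B4: {n} / {n,q}
  B5: {h} / ∅
  B6: {n,q} / {h}

Live sets:
  B0: in=∅ out={n,q}
  B1: in={n,q} out={n,q}
  B2: in={n} out={n,q}
  B3: in={n,q} out={n,q}
  B4: in={n,q} out=∅
  B5: in=∅ out={h}
  B6: in={h} out=∅

Interfere edges:
  h: {n}
  n: {h,q,s}
  q: {n,s}
  s: {n,q}

N(q) = ["n", "s"]

Answer: ["n", "s"]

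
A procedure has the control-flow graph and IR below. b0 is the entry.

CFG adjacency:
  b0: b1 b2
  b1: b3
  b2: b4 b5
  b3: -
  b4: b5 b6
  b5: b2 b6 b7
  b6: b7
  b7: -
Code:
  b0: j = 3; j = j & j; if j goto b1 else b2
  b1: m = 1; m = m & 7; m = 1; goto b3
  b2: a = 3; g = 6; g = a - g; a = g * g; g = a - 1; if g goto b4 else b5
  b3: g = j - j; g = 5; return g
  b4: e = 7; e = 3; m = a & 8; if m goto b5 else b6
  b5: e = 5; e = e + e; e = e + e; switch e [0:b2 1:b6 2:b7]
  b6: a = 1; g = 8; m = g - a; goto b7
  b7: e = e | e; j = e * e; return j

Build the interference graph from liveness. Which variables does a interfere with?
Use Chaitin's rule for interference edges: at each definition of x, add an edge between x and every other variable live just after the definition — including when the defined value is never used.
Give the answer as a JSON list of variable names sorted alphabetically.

Answer: ["e", "g"]

Analysis:
Per-block:
  b0 def {j} use ∅
  b1 def {m} use ∅
  b2 def {a,g} use ∅
  b3 def {g} use {j}
  b4 def {e,m} use {a}
  b5 def {e} use ∅
  b6 def {a,g,m} use ∅
  b7 def {e,j} use {e}

Liveness:
  live b0: ∅→{j}
  live b1: {j}→{j}
  live b2: ∅→{a}
  live b3: {j}→∅
  live b4: {a}→{e}
  live b5: ∅→{e}
  live b6: {e}→{e}
  live b7: {e}→∅

Interference:
  a: {e,g}
  e: {a,g,m}
  g: {a,e}
  j: {m}
  m: {e,j}

N(a) = ["e", "g"]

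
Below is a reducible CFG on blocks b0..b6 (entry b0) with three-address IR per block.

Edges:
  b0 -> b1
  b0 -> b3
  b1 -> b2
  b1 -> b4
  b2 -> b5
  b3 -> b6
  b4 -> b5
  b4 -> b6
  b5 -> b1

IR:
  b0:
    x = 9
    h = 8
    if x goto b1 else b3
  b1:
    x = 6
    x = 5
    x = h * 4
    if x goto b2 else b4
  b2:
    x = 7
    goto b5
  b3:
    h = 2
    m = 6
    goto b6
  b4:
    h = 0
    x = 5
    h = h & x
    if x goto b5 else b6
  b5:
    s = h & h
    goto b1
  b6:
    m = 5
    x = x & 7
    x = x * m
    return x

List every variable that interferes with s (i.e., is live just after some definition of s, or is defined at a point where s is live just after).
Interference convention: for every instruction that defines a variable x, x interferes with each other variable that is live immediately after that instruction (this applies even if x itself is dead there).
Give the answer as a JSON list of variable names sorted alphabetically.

Answer: ["h"]

Derivation:
Per-block:
  b0 def {h,x} use ∅
  b1 def {x} use {h}
  b2 def {x} use ∅
  b3 def {h,m} use ∅
  b4 def {h,x} use ∅
  b5 def {s} use {h}
  b6 def {m,x} use {x}

Liveness:
  b0: in=∅ out={h,x}
  b1: in={h} out={h}
  b2: in={h} out={h}
  b3: in={x} out={x}
  b4: in=∅ out={h,x}
  b5: in={h} out={h}
  b6: in={x} out=∅

Conflict graph:
  h↔{s,x}
  m↔{x}
  s↔{h}
  x↔{h,m}

N(s) = ["h"]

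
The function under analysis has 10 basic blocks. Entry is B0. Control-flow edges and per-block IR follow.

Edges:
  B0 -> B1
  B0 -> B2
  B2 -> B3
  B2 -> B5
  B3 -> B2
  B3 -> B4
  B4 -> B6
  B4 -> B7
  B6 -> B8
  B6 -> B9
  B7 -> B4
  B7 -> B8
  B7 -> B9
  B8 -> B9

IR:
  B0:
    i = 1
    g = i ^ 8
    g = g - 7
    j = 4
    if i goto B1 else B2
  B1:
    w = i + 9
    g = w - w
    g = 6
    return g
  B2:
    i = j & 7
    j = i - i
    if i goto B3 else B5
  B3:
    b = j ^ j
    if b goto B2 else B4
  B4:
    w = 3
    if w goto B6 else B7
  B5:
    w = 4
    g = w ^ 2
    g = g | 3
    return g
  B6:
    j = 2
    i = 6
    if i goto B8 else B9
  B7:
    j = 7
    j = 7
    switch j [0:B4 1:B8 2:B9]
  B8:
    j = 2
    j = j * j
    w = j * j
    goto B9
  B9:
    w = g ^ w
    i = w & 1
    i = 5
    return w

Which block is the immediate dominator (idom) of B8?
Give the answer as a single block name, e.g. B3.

Answer: B4

Working:
idom tree: B1←B0 B2←B0 B3←B2 B4←B3 B5←B2 B6←B4 B7←B4 B8←B4 B9←B4
Dom∩ at merges:
  B2: preds {B0,B3}: {B0} ∩ {B0,B2,B3} = {B0}; idom=B0
  B4: preds {B3,B7}: {B0,B2,B3} ∩ {B0,B2,B3,B4,B7} = {B0,B2,B3}; idom=B3
  B8: preds {B6,B7}: {B0,B2,B3,B4,B6} ∩ {B0,B2,B3,B4,B7} = {B0,B2,B3,B4}; idom=B4
  B9: preds {B6,B7,B8}: {B0,B2,B3,B4,B6} ∩ {B0,B2,B3,B4,B7} ∩ {B0,B2,B3,B4,B8} = {B0,B2,B3,B4}; idom=B4

idom(B8) = B4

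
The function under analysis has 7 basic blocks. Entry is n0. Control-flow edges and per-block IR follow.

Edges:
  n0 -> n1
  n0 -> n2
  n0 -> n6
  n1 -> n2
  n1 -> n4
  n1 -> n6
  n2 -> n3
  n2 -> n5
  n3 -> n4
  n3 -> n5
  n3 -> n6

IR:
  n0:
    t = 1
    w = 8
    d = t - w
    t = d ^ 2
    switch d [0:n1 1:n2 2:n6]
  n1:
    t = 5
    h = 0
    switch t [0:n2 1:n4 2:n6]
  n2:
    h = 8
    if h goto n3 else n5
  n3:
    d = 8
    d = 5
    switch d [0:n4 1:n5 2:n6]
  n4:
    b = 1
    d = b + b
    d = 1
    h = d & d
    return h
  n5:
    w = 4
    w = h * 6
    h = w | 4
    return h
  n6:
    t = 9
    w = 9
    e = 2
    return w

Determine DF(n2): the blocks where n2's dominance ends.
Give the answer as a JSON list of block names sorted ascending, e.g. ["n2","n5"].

idom tree: n1←n0 n2←n0 n3←n2 n4←n0 n5←n2 n6←n0
Dom∩ at merges:
  n2: preds {n0,n1}: {n0} ∩ {n0,n1} = {n0}; idom=n0
  n4: preds {n1,n3}: {n0,n1} ∩ {n0,n2,n3} = {n0}; idom=n0
  n5: preds {n2,n3}: {n0,n2} ∩ {n0,n2,n3} = {n0,n2}; idom=n2
  n6: preds {n0,n1,n3}: {n0} ∩ {n0,n1} ∩ {n0,n2,n3} = {n0}; idom=n0

Frontier:
  n2←n0: walk · to n0
  n2←n1: walk n1 to n0
  n4←n1: walk n1 to n0
  n4←n3: walk n3→n2 to n0
  n5←n2: walk · to n2
  n5←n3: walk n3 to n2
  n6←n0: walk · to n0
  n6←n1: walk n1 to n0
  n6←n3: walk n3→n2 to n0
  DF(n0)=∅
  DF(n1)={n2,n4,n6}
  DF(n2)={n4,n6}
  DF(n3)={n4,n5,n6}
  DF(n4)=∅
  DF(n5)=∅
  DF(n6)=∅

DF(n2) = ["n4", "n6"]

Answer: ["n4", "n6"]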